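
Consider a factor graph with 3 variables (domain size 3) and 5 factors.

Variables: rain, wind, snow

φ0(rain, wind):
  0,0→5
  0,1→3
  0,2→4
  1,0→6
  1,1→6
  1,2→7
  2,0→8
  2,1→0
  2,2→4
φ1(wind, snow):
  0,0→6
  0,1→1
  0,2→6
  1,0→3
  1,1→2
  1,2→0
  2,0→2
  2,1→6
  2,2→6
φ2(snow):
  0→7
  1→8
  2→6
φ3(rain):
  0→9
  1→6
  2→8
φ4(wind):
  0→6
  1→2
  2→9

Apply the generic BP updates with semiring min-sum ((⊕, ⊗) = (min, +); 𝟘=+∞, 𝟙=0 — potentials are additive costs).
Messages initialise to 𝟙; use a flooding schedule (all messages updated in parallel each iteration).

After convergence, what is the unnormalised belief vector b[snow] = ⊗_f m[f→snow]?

init: all messages = 𝟙 over 3 values
r1 m[φ0→rain] = [3, 6, 0]
r1 m[φ0→wind] = [5, 0, 4]
r1 m[φ1→wind] = [1, 0, 2]
r1 m[φ1→snow] = [2, 1, 0]
r1 m[φ2→snow] = [7, 8, 6]
r1 m[φ3→rain] = [9, 6, 8]
r1 m[φ4→wind] = [6, 2, 9]
r1 m[rain→φ0] = [0, 0, 0]
r1 m[rain→φ3] = [0, 0, 0]
r1 m[wind→φ0] = [0, 0, 0]
r1 m[wind→φ1] = [0, 0, 0]
r1 m[wind→φ4] = [0, 0, 0]
r1 m[snow→φ1] = [0, 0, 0]
r1 m[snow→φ2] = [0, 0, 0]
r2 m[φ0→rain] = [3, 6, 0]
r2 m[φ0→wind] = [5, 0, 4]
r2 m[φ1→wind] = [1, 0, 2]
r2 m[φ1→snow] = [2, 1, 0]
r2 m[φ2→snow] = [7, 8, 6]
r2 m[φ3→rain] = [9, 6, 8]
r2 m[φ4→wind] = [6, 2, 9]
r2 m[rain→φ0] = [9, 6, 8]
r2 m[rain→φ3] = [3, 6, 0]
r2 m[wind→φ0] = [7, 2, 11]
r2 m[wind→φ1] = [11, 2, 13]
r2 m[wind→φ4] = [6, 0, 6]
r2 m[snow→φ1] = [7, 8, 6]
r2 m[snow→φ2] = [2, 1, 0]
r3 m[φ0→rain] = [5, 8, 2]
r3 m[φ0→wind] = [12, 8, 12]
r3 m[φ1→wind] = [9, 6, 9]
r3 m[φ1→snow] = [5, 4, 2]
r3 m[φ2→snow] = [7, 8, 6]
r3 m[φ3→rain] = [9, 6, 8]
r3 m[φ4→wind] = [6, 2, 9]
r3 m[rain→φ0] = [9, 6, 8]
r3 m[rain→φ3] = [3, 6, 0]
r3 m[wind→φ0] = [7, 2, 11]
r3 m[wind→φ1] = [11, 2, 13]
r3 m[wind→φ4] = [6, 0, 6]
r3 m[snow→φ1] = [7, 8, 6]
r3 m[snow→φ2] = [2, 1, 0]
r4 m[φ0→rain] = [5, 8, 2]
r4 m[φ0→wind] = [12, 8, 12]
r4 m[φ1→wind] = [9, 6, 9]
r4 m[φ1→snow] = [5, 4, 2]
r4 m[φ2→snow] = [7, 8, 6]
r4 m[φ3→rain] = [9, 6, 8]
r4 m[φ4→wind] = [6, 2, 9]
r4 m[rain→φ0] = [9, 6, 8]
r4 m[rain→φ3] = [5, 8, 2]
r4 m[wind→φ0] = [15, 8, 18]
r4 m[wind→φ1] = [18, 10, 21]
r4 m[wind→φ4] = [21, 14, 21]
r4 m[snow→φ1] = [7, 8, 6]
r4 m[snow→φ2] = [5, 4, 2]
r5 m[φ0→rain] = [11, 14, 8]
r5 m[φ0→wind] = [12, 8, 12]
r5 m[φ1→wind] = [9, 6, 9]
r5 m[φ1→snow] = [13, 12, 10]
r5 m[φ2→snow] = [7, 8, 6]
r5 m[φ3→rain] = [9, 6, 8]
r5 m[φ4→wind] = [6, 2, 9]
r5 m[rain→φ0] = [9, 6, 8]
r5 m[rain→φ3] = [5, 8, 2]
r5 m[wind→φ0] = [15, 8, 18]
r5 m[wind→φ1] = [18, 10, 21]
r5 m[wind→φ4] = [21, 14, 21]
r5 m[snow→φ1] = [7, 8, 6]
r5 m[snow→φ2] = [5, 4, 2]
r6 m[φ0→rain] = [11, 14, 8]
r6 m[φ0→wind] = [12, 8, 12]
r6 m[φ1→wind] = [9, 6, 9]
r6 m[φ1→snow] = [13, 12, 10]
r6 m[φ2→snow] = [7, 8, 6]
r6 m[φ3→rain] = [9, 6, 8]
r6 m[φ4→wind] = [6, 2, 9]
r6 m[rain→φ0] = [9, 6, 8]
r6 m[rain→φ3] = [11, 14, 8]
r6 m[wind→φ0] = [15, 8, 18]
r6 m[wind→φ1] = [18, 10, 21]
r6 m[wind→φ4] = [21, 14, 21]
r6 m[snow→φ1] = [7, 8, 6]
r6 m[snow→φ2] = [13, 12, 10]
r7 m[φ0→rain] = [11, 14, 8]
r7 m[φ0→wind] = [12, 8, 12]
r7 m[φ1→wind] = [9, 6, 9]
r7 m[φ1→snow] = [13, 12, 10]
r7 m[φ2→snow] = [7, 8, 6]
r7 m[φ3→rain] = [9, 6, 8]
r7 m[φ4→wind] = [6, 2, 9]
r7 m[rain→φ0] = [9, 6, 8]
r7 m[rain→φ3] = [11, 14, 8]
r7 m[wind→φ0] = [15, 8, 18]
r7 m[wind→φ1] = [18, 10, 21]
r7 m[wind→φ4] = [21, 14, 21]
r7 m[snow→φ1] = [7, 8, 6]
r7 m[snow→φ2] = [13, 12, 10]
fixed point reached at round 7
b[snow] = ⊗ incoming = [20, 20, 16]

b[snow] = [20, 20, 16]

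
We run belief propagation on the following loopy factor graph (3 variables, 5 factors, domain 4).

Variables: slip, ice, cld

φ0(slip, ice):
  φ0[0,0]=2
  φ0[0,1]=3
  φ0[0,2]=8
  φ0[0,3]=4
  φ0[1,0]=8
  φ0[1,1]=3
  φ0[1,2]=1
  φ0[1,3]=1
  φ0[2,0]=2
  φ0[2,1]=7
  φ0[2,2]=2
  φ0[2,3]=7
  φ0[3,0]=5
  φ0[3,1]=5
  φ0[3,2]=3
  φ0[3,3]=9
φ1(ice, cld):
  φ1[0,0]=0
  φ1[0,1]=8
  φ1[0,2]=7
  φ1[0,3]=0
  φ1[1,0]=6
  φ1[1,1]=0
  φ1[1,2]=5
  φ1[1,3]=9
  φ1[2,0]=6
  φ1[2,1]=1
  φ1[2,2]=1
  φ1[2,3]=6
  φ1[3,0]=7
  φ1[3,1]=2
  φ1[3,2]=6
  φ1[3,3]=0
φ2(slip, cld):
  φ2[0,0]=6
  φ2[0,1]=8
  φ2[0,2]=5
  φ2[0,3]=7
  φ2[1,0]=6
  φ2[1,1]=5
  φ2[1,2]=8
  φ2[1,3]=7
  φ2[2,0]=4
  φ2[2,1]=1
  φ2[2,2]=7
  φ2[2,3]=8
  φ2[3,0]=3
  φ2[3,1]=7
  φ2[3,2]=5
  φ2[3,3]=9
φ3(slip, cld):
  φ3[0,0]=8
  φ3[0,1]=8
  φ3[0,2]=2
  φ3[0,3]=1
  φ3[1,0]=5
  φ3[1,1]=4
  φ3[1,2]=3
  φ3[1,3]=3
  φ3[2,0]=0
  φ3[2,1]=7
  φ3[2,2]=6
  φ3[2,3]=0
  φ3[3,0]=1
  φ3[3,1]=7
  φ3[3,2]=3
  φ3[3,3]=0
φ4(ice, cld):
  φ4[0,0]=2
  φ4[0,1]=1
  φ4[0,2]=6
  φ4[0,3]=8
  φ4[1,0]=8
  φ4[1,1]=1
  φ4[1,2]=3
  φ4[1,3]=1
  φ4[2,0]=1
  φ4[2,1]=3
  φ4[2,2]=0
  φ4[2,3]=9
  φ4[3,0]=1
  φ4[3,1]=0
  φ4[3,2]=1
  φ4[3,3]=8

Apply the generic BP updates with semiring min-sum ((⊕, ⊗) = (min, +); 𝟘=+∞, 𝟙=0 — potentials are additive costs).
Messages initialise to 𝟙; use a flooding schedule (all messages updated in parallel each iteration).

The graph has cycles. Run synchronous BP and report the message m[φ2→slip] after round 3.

init: all messages = 𝟙 over 4 values
r1 m[φ0→slip] = [2, 1, 2, 3]
r1 m[φ0→ice] = [2, 3, 1, 1]
r1 m[φ1→ice] = [0, 0, 1, 0]
r1 m[φ1→cld] = [0, 0, 1, 0]
r1 m[φ2→slip] = [5, 5, 1, 3]
r1 m[φ2→cld] = [3, 1, 5, 7]
r1 m[φ3→slip] = [1, 3, 0, 0]
r1 m[φ3→cld] = [0, 4, 2, 0]
r1 m[φ4→ice] = [1, 1, 0, 0]
r1 m[φ4→cld] = [1, 0, 0, 1]
r1 m[slip→φ0] = [0, 0, 0, 0]
r1 m[slip→φ2] = [0, 0, 0, 0]
r1 m[slip→φ3] = [0, 0, 0, 0]
r1 m[ice→φ0] = [0, 0, 0, 0]
r1 m[ice→φ1] = [0, 0, 0, 0]
r1 m[ice→φ4] = [0, 0, 0, 0]
r1 m[cld→φ1] = [0, 0, 0, 0]
r1 m[cld→φ2] = [0, 0, 0, 0]
r1 m[cld→φ3] = [0, 0, 0, 0]
r1 m[cld→φ4] = [0, 0, 0, 0]
r2 m[φ0→slip] = [2, 1, 2, 3]
r2 m[φ0→ice] = [2, 3, 1, 1]
r2 m[φ1→ice] = [0, 0, 1, 0]
r2 m[φ1→cld] = [0, 0, 1, 0]
r2 m[φ2→slip] = [5, 5, 1, 3]
r2 m[φ2→cld] = [3, 1, 5, 7]
r2 m[φ3→slip] = [1, 3, 0, 0]
r2 m[φ3→cld] = [0, 4, 2, 0]
r2 m[φ4→ice] = [1, 1, 0, 0]
r2 m[φ4→cld] = [1, 0, 0, 1]
r2 m[slip→φ0] = [6, 8, 1, 3]
r2 m[slip→φ2] = [3, 4, 2, 3]
r2 m[slip→φ3] = [7, 6, 3, 6]
r2 m[ice→φ0] = [1, 1, 1, 0]
r2 m[ice→φ1] = [3, 4, 1, 1]
r2 m[ice→φ4] = [2, 3, 2, 1]
r2 m[cld→φ1] = [4, 5, 7, 8]
r2 m[cld→φ2] = [1, 4, 3, 1]
r2 m[cld→φ3] = [4, 1, 6, 8]
r2 m[cld→φ4] = [3, 5, 8, 7]
r3 m[φ0→slip] = [3, 1, 3, 4]
r3 m[φ0→ice] = [3, 8, 3, 8]
r3 m[φ1→ice] = [4, 5, 6, 7]
r3 m[φ1→cld] = [3, 2, 2, 1]
r3 m[φ2→slip] = [7, 7, 5, 4]
r3 m[φ2→cld] = [6, 3, 8, 10]
r3 m[φ3→slip] = [8, 5, 4, 5]
r3 m[φ3→cld] = [3, 10, 9, 3]
r3 m[φ4→ice] = [5, 6, 4, 4]
r3 m[φ4→cld] = [2, 1, 2, 4]
r3 m[slip→φ0] = [6, 8, 1, 3]
r3 m[slip→φ2] = [3, 4, 2, 3]
r3 m[slip→φ3] = [7, 6, 3, 6]
r3 m[ice→φ0] = [1, 1, 1, 0]
r3 m[ice→φ1] = [3, 4, 1, 1]
r3 m[ice→φ4] = [2, 3, 2, 1]
r3 m[cld→φ1] = [4, 5, 7, 8]
r3 m[cld→φ2] = [1, 4, 3, 1]
r3 m[cld→φ3] = [4, 1, 6, 8]
r3 m[cld→φ4] = [3, 5, 8, 7]

message @ round 3 = [7, 7, 5, 4]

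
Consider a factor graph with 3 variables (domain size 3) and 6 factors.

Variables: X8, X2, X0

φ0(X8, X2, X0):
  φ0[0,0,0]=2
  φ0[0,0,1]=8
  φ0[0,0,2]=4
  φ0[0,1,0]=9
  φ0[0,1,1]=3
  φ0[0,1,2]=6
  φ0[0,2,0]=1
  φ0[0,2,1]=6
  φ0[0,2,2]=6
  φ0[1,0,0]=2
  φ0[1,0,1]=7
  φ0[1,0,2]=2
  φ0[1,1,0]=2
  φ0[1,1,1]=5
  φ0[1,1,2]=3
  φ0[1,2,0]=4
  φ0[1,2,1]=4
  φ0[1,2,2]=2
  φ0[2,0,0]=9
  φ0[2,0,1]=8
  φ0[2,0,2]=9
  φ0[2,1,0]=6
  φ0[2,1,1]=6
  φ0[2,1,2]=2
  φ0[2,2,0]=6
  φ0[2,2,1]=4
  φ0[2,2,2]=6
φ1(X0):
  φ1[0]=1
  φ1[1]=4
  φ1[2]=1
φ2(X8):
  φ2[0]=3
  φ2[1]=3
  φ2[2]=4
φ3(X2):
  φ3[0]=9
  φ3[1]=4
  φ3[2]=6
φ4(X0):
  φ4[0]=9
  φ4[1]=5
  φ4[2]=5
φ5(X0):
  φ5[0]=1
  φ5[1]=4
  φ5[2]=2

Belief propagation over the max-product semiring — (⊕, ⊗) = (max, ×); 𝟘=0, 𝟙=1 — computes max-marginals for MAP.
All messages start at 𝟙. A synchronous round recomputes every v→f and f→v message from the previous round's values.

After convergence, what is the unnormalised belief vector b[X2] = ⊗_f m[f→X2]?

b[X2] = [23040, 7680, 8640]

init: all messages = 𝟙 over 3 values
r1 m[φ0→X8] = [9, 7, 9]
r1 m[φ0→X2] = [9, 9, 6]
r1 m[φ0→X0] = [9, 8, 9]
r1 m[φ1→X0] = [1, 4, 1]
r1 m[φ2→X8] = [3, 3, 4]
r1 m[φ3→X2] = [9, 4, 6]
r1 m[φ4→X0] = [9, 5, 5]
r1 m[φ5→X0] = [1, 4, 2]
r1 m[X8→φ0] = [1, 1, 1]
r1 m[X8→φ2] = [1, 1, 1]
r1 m[X2→φ0] = [1, 1, 1]
r1 m[X2→φ3] = [1, 1, 1]
r1 m[X0→φ0] = [1, 1, 1]
r1 m[X0→φ1] = [1, 1, 1]
r1 m[X0→φ4] = [1, 1, 1]
r1 m[X0→φ5] = [1, 1, 1]
r2 m[φ0→X8] = [9, 7, 9]
r2 m[φ0→X2] = [9, 9, 6]
r2 m[φ0→X0] = [9, 8, 9]
r2 m[φ1→X0] = [1, 4, 1]
r2 m[φ2→X8] = [3, 3, 4]
r2 m[φ3→X2] = [9, 4, 6]
r2 m[φ4→X0] = [9, 5, 5]
r2 m[φ5→X0] = [1, 4, 2]
r2 m[X8→φ0] = [3, 3, 4]
r2 m[X8→φ2] = [9, 7, 9]
r2 m[X2→φ0] = [9, 4, 6]
r2 m[X2→φ3] = [9, 9, 6]
r2 m[X0→φ0] = [9, 80, 10]
r2 m[X0→φ1] = [81, 160, 90]
r2 m[X0→φ4] = [9, 128, 18]
r2 m[X0→φ5] = [81, 160, 45]
r3 m[φ0→X8] = [5760, 5040, 5760]
r3 m[φ0→X2] = [2560, 1920, 1440]
r3 m[φ0→X0] = [324, 288, 324]
r3 m[φ1→X0] = [1, 4, 1]
r3 m[φ2→X8] = [3, 3, 4]
r3 m[φ3→X2] = [9, 4, 6]
r3 m[φ4→X0] = [9, 5, 5]
r3 m[φ5→X0] = [1, 4, 2]
r3 m[X8→φ0] = [3, 3, 4]
r3 m[X8→φ2] = [9, 7, 9]
r3 m[X2→φ0] = [9, 4, 6]
r3 m[X2→φ3] = [9, 9, 6]
r3 m[X0→φ0] = [9, 80, 10]
r3 m[X0→φ1] = [81, 160, 90]
r3 m[X0→φ4] = [9, 128, 18]
r3 m[X0→φ5] = [81, 160, 45]
r4 m[φ0→X8] = [5760, 5040, 5760]
r4 m[φ0→X2] = [2560, 1920, 1440]
r4 m[φ0→X0] = [324, 288, 324]
r4 m[φ1→X0] = [1, 4, 1]
r4 m[φ2→X8] = [3, 3, 4]
r4 m[φ3→X2] = [9, 4, 6]
r4 m[φ4→X0] = [9, 5, 5]
r4 m[φ5→X0] = [1, 4, 2]
r4 m[X8→φ0] = [3, 3, 4]
r4 m[X8→φ2] = [5760, 5040, 5760]
r4 m[X2→φ0] = [9, 4, 6]
r4 m[X2→φ3] = [2560, 1920, 1440]
r4 m[X0→φ0] = [9, 80, 10]
r4 m[X0→φ1] = [2916, 5760, 3240]
r4 m[X0→φ4] = [324, 4608, 648]
r4 m[X0→φ5] = [2916, 5760, 1620]
r5 m[φ0→X8] = [5760, 5040, 5760]
r5 m[φ0→X2] = [2560, 1920, 1440]
r5 m[φ0→X0] = [324, 288, 324]
r5 m[φ1→X0] = [1, 4, 1]
r5 m[φ2→X8] = [3, 3, 4]
r5 m[φ3→X2] = [9, 4, 6]
r5 m[φ4→X0] = [9, 5, 5]
r5 m[φ5→X0] = [1, 4, 2]
r5 m[X8→φ0] = [3, 3, 4]
r5 m[X8→φ2] = [5760, 5040, 5760]
r5 m[X2→φ0] = [9, 4, 6]
r5 m[X2→φ3] = [2560, 1920, 1440]
r5 m[X0→φ0] = [9, 80, 10]
r5 m[X0→φ1] = [2916, 5760, 3240]
r5 m[X0→φ4] = [324, 4608, 648]
r5 m[X0→φ5] = [2916, 5760, 1620]
fixed point reached at round 5
b[X2] = ⊗ incoming = [23040, 7680, 8640]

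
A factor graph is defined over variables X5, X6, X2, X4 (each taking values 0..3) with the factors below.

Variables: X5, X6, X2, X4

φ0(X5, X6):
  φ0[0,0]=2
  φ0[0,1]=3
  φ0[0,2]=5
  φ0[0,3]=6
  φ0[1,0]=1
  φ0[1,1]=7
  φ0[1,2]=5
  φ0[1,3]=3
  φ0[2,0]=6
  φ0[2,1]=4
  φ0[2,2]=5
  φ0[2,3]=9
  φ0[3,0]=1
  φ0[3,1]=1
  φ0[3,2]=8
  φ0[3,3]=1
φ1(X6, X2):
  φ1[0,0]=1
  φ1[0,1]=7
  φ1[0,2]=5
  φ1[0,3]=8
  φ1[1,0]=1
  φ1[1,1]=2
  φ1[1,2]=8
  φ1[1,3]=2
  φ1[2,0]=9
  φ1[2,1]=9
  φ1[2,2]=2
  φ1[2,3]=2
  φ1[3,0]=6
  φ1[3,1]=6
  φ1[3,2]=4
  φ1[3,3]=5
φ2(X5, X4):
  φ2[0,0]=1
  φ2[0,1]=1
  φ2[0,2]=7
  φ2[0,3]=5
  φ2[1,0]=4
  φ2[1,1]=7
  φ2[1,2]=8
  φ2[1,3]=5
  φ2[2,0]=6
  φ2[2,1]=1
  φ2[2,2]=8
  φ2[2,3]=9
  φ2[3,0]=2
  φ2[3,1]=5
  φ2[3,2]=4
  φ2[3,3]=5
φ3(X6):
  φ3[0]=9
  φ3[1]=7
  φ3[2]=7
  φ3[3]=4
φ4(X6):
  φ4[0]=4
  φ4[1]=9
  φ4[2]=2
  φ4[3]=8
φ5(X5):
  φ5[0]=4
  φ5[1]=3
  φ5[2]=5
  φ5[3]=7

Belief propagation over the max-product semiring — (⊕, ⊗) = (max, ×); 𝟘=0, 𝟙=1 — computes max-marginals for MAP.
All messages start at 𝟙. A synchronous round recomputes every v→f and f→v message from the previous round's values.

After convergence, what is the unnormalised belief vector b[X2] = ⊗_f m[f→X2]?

b[X2] = [77760, 77760, 90720, 77760]

init: all messages = 𝟙 over 4 values
r1 m[φ0→X5] = [6, 7, 9, 8]
r1 m[φ0→X6] = [6, 7, 8, 9]
r1 m[φ1→X6] = [8, 8, 9, 6]
r1 m[φ1→X2] = [9, 9, 8, 8]
r1 m[φ2→X5] = [7, 8, 9, 5]
r1 m[φ2→X4] = [6, 7, 8, 9]
r1 m[φ3→X6] = [9, 7, 7, 4]
r1 m[φ4→X6] = [4, 9, 2, 8]
r1 m[φ5→X5] = [4, 3, 5, 7]
r1 m[X5→φ0] = [1, 1, 1, 1]
r1 m[X5→φ2] = [1, 1, 1, 1]
r1 m[X5→φ5] = [1, 1, 1, 1]
r1 m[X6→φ0] = [1, 1, 1, 1]
r1 m[X6→φ1] = [1, 1, 1, 1]
r1 m[X6→φ3] = [1, 1, 1, 1]
r1 m[X6→φ4] = [1, 1, 1, 1]
r1 m[X2→φ1] = [1, 1, 1, 1]
r1 m[X4→φ2] = [1, 1, 1, 1]
r2 m[φ0→X5] = [6, 7, 9, 8]
r2 m[φ0→X6] = [6, 7, 8, 9]
r2 m[φ1→X6] = [8, 8, 9, 6]
r2 m[φ1→X2] = [9, 9, 8, 8]
r2 m[φ2→X5] = [7, 8, 9, 5]
r2 m[φ2→X4] = [6, 7, 8, 9]
r2 m[φ3→X6] = [9, 7, 7, 4]
r2 m[φ4→X6] = [4, 9, 2, 8]
r2 m[φ5→X5] = [4, 3, 5, 7]
r2 m[X5→φ0] = [28, 24, 45, 35]
r2 m[X5→φ2] = [24, 21, 45, 56]
r2 m[X5→φ5] = [42, 56, 81, 40]
r2 m[X6→φ0] = [288, 504, 126, 192]
r2 m[X6→φ1] = [216, 441, 112, 288]
r2 m[X6→φ3] = [192, 504, 144, 432]
r2 m[X6→φ4] = [432, 392, 504, 216]
r2 m[X2→φ1] = [1, 1, 1, 1]
r2 m[X4→φ2] = [1, 1, 1, 1]
r3 m[φ0→X5] = [1512, 3528, 2016, 1008]
r3 m[φ0→X6] = [270, 180, 280, 405]
r3 m[φ1→X6] = [8, 8, 9, 6]
r3 m[φ1→X2] = [1728, 1728, 3528, 1728]
r3 m[φ2→X5] = [7, 8, 9, 5]
r3 m[φ2→X4] = [270, 280, 360, 405]
r3 m[φ3→X6] = [9, 7, 7, 4]
r3 m[φ4→X6] = [4, 9, 2, 8]
r3 m[φ5→X5] = [4, 3, 5, 7]
r3 m[X5→φ0] = [28, 24, 45, 35]
r3 m[X5→φ2] = [24, 21, 45, 56]
r3 m[X5→φ5] = [42, 56, 81, 40]
r3 m[X6→φ0] = [288, 504, 126, 192]
r3 m[X6→φ1] = [216, 441, 112, 288]
r3 m[X6→φ3] = [192, 504, 144, 432]
r3 m[X6→φ4] = [432, 392, 504, 216]
r3 m[X2→φ1] = [1, 1, 1, 1]
r3 m[X4→φ2] = [1, 1, 1, 1]
r4 m[φ0→X5] = [1512, 3528, 2016, 1008]
r4 m[φ0→X6] = [270, 180, 280, 405]
r4 m[φ1→X6] = [8, 8, 9, 6]
r4 m[φ1→X2] = [1728, 1728, 3528, 1728]
r4 m[φ2→X5] = [7, 8, 9, 5]
r4 m[φ2→X4] = [270, 280, 360, 405]
r4 m[φ3→X6] = [9, 7, 7, 4]
r4 m[φ4→X6] = [4, 9, 2, 8]
r4 m[φ5→X5] = [4, 3, 5, 7]
r4 m[X5→φ0] = [28, 24, 45, 35]
r4 m[X5→φ2] = [6048, 10584, 10080, 7056]
r4 m[X5→φ5] = [10584, 28224, 18144, 5040]
r4 m[X6→φ0] = [288, 504, 126, 192]
r4 m[X6→φ1] = [9720, 11340, 3920, 12960]
r4 m[X6→φ3] = [8640, 12960, 5040, 19440]
r4 m[X6→φ4] = [19440, 10080, 17640, 9720]
r4 m[X2→φ1] = [1, 1, 1, 1]
r4 m[X4→φ2] = [1, 1, 1, 1]
r5 m[φ0→X5] = [1512, 3528, 2016, 1008]
r5 m[φ0→X6] = [270, 180, 280, 405]
r5 m[φ1→X6] = [8, 8, 9, 6]
r5 m[φ1→X2] = [77760, 77760, 90720, 77760]
r5 m[φ2→X5] = [7, 8, 9, 5]
r5 m[φ2→X4] = [60480, 74088, 84672, 90720]
r5 m[φ3→X6] = [9, 7, 7, 4]
r5 m[φ4→X6] = [4, 9, 2, 8]
r5 m[φ5→X5] = [4, 3, 5, 7]
r5 m[X5→φ0] = [28, 24, 45, 35]
r5 m[X5→φ2] = [6048, 10584, 10080, 7056]
r5 m[X5→φ5] = [10584, 28224, 18144, 5040]
r5 m[X6→φ0] = [288, 504, 126, 192]
r5 m[X6→φ1] = [9720, 11340, 3920, 12960]
r5 m[X6→φ3] = [8640, 12960, 5040, 19440]
r5 m[X6→φ4] = [19440, 10080, 17640, 9720]
r5 m[X2→φ1] = [1, 1, 1, 1]
r5 m[X4→φ2] = [1, 1, 1, 1]
r6 m[φ0→X5] = [1512, 3528, 2016, 1008]
r6 m[φ0→X6] = [270, 180, 280, 405]
r6 m[φ1→X6] = [8, 8, 9, 6]
r6 m[φ1→X2] = [77760, 77760, 90720, 77760]
r6 m[φ2→X5] = [7, 8, 9, 5]
r6 m[φ2→X4] = [60480, 74088, 84672, 90720]
r6 m[φ3→X6] = [9, 7, 7, 4]
r6 m[φ4→X6] = [4, 9, 2, 8]
r6 m[φ5→X5] = [4, 3, 5, 7]
r6 m[X5→φ0] = [28, 24, 45, 35]
r6 m[X5→φ2] = [6048, 10584, 10080, 7056]
r6 m[X5→φ5] = [10584, 28224, 18144, 5040]
r6 m[X6→φ0] = [288, 504, 126, 192]
r6 m[X6→φ1] = [9720, 11340, 3920, 12960]
r6 m[X6→φ3] = [8640, 12960, 5040, 19440]
r6 m[X6→φ4] = [19440, 10080, 17640, 9720]
r6 m[X2→φ1] = [1, 1, 1, 1]
r6 m[X4→φ2] = [1, 1, 1, 1]
fixed point reached at round 6
b[X2] = ⊗ incoming = [77760, 77760, 90720, 77760]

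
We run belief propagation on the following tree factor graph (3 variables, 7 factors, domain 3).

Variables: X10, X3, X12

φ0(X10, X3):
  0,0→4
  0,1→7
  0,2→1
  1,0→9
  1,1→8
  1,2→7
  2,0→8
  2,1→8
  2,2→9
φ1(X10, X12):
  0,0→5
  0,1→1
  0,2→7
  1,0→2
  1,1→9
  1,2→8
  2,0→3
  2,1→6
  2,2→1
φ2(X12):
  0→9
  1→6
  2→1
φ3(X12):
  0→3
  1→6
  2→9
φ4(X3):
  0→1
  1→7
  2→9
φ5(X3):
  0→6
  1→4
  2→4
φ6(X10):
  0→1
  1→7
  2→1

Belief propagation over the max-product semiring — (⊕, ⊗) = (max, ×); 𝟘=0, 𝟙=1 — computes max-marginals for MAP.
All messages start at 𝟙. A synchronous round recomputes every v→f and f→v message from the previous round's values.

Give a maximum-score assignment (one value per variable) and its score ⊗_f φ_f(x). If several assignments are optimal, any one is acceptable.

init: all messages = 𝟙 over 3 values
r1 m[φ0→X10] = [7, 9, 9]
r1 m[φ0→X3] = [9, 8, 9]
r1 m[φ1→X10] = [7, 9, 6]
r1 m[φ1→X12] = [5, 9, 8]
r1 m[φ2→X12] = [9, 6, 1]
r1 m[φ3→X12] = [3, 6, 9]
r1 m[φ4→X3] = [1, 7, 9]
r1 m[φ5→X3] = [6, 4, 4]
r1 m[φ6→X10] = [1, 7, 1]
r1 m[X10→φ0] = [1, 1, 1]
r1 m[X10→φ1] = [1, 1, 1]
r1 m[X10→φ6] = [1, 1, 1]
r1 m[X3→φ0] = [1, 1, 1]
r1 m[X3→φ4] = [1, 1, 1]
r1 m[X3→φ5] = [1, 1, 1]
r1 m[X12→φ1] = [1, 1, 1]
r1 m[X12→φ2] = [1, 1, 1]
r1 m[X12→φ3] = [1, 1, 1]
r2 m[φ0→X10] = [7, 9, 9]
r2 m[φ0→X3] = [9, 8, 9]
r2 m[φ1→X10] = [7, 9, 6]
r2 m[φ1→X12] = [5, 9, 8]
r2 m[φ2→X12] = [9, 6, 1]
r2 m[φ3→X12] = [3, 6, 9]
r2 m[φ4→X3] = [1, 7, 9]
r2 m[φ5→X3] = [6, 4, 4]
r2 m[φ6→X10] = [1, 7, 1]
r2 m[X10→φ0] = [7, 63, 6]
r2 m[X10→φ1] = [7, 63, 9]
r2 m[X10→φ6] = [49, 81, 54]
r2 m[X3→φ0] = [6, 28, 36]
r2 m[X3→φ4] = [54, 32, 36]
r2 m[X3→φ5] = [9, 56, 81]
r2 m[X12→φ1] = [27, 36, 9]
r2 m[X12→φ2] = [15, 54, 72]
r2 m[X12→φ3] = [45, 54, 8]
r3 m[φ0→X10] = [196, 252, 324]
r3 m[φ0→X3] = [567, 504, 441]
r3 m[φ1→X10] = [135, 324, 216]
r3 m[φ1→X12] = [126, 567, 504]
r3 m[φ2→X12] = [9, 6, 1]
r3 m[φ3→X12] = [3, 6, 9]
r3 m[φ4→X3] = [1, 7, 9]
r3 m[φ5→X3] = [6, 4, 4]
r3 m[φ6→X10] = [1, 7, 1]
r3 m[X10→φ0] = [7, 63, 6]
r3 m[X10→φ1] = [7, 63, 9]
r3 m[X10→φ6] = [49, 81, 54]
r3 m[X3→φ0] = [6, 28, 36]
r3 m[X3→φ4] = [54, 32, 36]
r3 m[X3→φ5] = [9, 56, 81]
r3 m[X12→φ1] = [27, 36, 9]
r3 m[X12→φ2] = [15, 54, 72]
r3 m[X12→φ3] = [45, 54, 8]
r4 m[φ0→X10] = [196, 252, 324]
r4 m[φ0→X3] = [567, 504, 441]
r4 m[φ1→X10] = [135, 324, 216]
r4 m[φ1→X12] = [126, 567, 504]
r4 m[φ2→X12] = [9, 6, 1]
r4 m[φ3→X12] = [3, 6, 9]
r4 m[φ4→X3] = [1, 7, 9]
r4 m[φ5→X3] = [6, 4, 4]
r4 m[φ6→X10] = [1, 7, 1]
r4 m[X10→φ0] = [135, 2268, 216]
r4 m[X10→φ1] = [196, 1764, 324]
r4 m[X10→φ6] = [26460, 81648, 69984]
r4 m[X3→φ0] = [6, 28, 36]
r4 m[X3→φ4] = [3402, 2016, 1764]
r4 m[X3→φ5] = [567, 3528, 3969]
r4 m[X12→φ1] = [27, 36, 9]
r4 m[X12→φ2] = [378, 3402, 4536]
r4 m[X12→φ3] = [1134, 3402, 504]
r5 m[φ0→X10] = [196, 252, 324]
r5 m[φ0→X3] = [20412, 18144, 15876]
r5 m[φ1→X10] = [135, 324, 216]
r5 m[φ1→X12] = [3528, 15876, 14112]
r5 m[φ2→X12] = [9, 6, 1]
r5 m[φ3→X12] = [3, 6, 9]
r5 m[φ4→X3] = [1, 7, 9]
r5 m[φ5→X3] = [6, 4, 4]
r5 m[φ6→X10] = [1, 7, 1]
r5 m[X10→φ0] = [135, 2268, 216]
r5 m[X10→φ1] = [196, 1764, 324]
r5 m[X10→φ6] = [26460, 81648, 69984]
r5 m[X3→φ0] = [6, 28, 36]
r5 m[X3→φ4] = [3402, 2016, 1764]
r5 m[X3→φ5] = [567, 3528, 3969]
r5 m[X12→φ1] = [27, 36, 9]
r5 m[X12→φ2] = [378, 3402, 4536]
r5 m[X12→φ3] = [1134, 3402, 504]
r6 m[φ0→X10] = [196, 252, 324]
r6 m[φ0→X3] = [20412, 18144, 15876]
r6 m[φ1→X10] = [135, 324, 216]
r6 m[φ1→X12] = [3528, 15876, 14112]
r6 m[φ2→X12] = [9, 6, 1]
r6 m[φ3→X12] = [3, 6, 9]
r6 m[φ4→X3] = [1, 7, 9]
r6 m[φ5→X3] = [6, 4, 4]
r6 m[φ6→X10] = [1, 7, 1]
r6 m[X10→φ0] = [135, 2268, 216]
r6 m[X10→φ1] = [196, 1764, 324]
r6 m[X10→φ6] = [26460, 81648, 69984]
r6 m[X3→φ0] = [6, 28, 36]
r6 m[X3→φ4] = [122472, 72576, 63504]
r6 m[X3→φ5] = [20412, 127008, 142884]
r6 m[X12→φ1] = [27, 36, 9]
r6 m[X12→φ2] = [10584, 95256, 127008]
r6 m[X12→φ3] = [31752, 95256, 14112]
r7 m[φ0→X10] = [196, 252, 324]
r7 m[φ0→X3] = [20412, 18144, 15876]
r7 m[φ1→X10] = [135, 324, 216]
r7 m[φ1→X12] = [3528, 15876, 14112]
r7 m[φ2→X12] = [9, 6, 1]
r7 m[φ3→X12] = [3, 6, 9]
r7 m[φ4→X3] = [1, 7, 9]
r7 m[φ5→X3] = [6, 4, 4]
r7 m[φ6→X10] = [1, 7, 1]
r7 m[X10→φ0] = [135, 2268, 216]
r7 m[X10→φ1] = [196, 1764, 324]
r7 m[X10→φ6] = [26460, 81648, 69984]
r7 m[X3→φ0] = [6, 28, 36]
r7 m[X3→φ4] = [122472, 72576, 63504]
r7 m[X3→φ5] = [20412, 127008, 142884]
r7 m[X12→φ1] = [27, 36, 9]
r7 m[X12→φ2] = [10584, 95256, 127008]
r7 m[X12→φ3] = [31752, 95256, 14112]
fixed point reached at round 7
traceback from X10: (X10=1, X3=2, X12=1), score=571536

assignment: (X10=1, X3=2, X12=1); score = 571536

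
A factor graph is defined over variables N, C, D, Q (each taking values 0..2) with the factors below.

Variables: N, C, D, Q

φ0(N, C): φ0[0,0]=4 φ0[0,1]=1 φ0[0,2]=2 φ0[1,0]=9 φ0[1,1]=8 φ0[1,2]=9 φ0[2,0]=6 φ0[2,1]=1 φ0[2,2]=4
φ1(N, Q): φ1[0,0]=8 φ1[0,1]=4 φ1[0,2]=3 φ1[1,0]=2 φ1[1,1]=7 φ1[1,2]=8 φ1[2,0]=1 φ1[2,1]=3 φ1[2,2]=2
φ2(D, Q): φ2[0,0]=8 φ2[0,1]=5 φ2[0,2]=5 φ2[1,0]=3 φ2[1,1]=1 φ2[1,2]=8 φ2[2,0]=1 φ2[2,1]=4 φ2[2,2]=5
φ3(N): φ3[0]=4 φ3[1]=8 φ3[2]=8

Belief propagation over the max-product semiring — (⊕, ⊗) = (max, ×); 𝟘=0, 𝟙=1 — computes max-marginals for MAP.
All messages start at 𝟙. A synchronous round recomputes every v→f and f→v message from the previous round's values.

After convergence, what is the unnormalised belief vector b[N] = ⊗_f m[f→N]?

init: all messages = 𝟙 over 3 values
r1 m[φ0→N] = [4, 9, 6]
r1 m[φ0→C] = [9, 8, 9]
r1 m[φ1→N] = [8, 8, 3]
r1 m[φ1→Q] = [8, 7, 8]
r1 m[φ2→D] = [8, 8, 5]
r1 m[φ2→Q] = [8, 5, 8]
r1 m[φ3→N] = [4, 8, 8]
r1 m[N→φ0] = [1, 1, 1]
r1 m[N→φ1] = [1, 1, 1]
r1 m[N→φ3] = [1, 1, 1]
r1 m[C→φ0] = [1, 1, 1]
r1 m[D→φ2] = [1, 1, 1]
r1 m[Q→φ1] = [1, 1, 1]
r1 m[Q→φ2] = [1, 1, 1]
r2 m[φ0→N] = [4, 9, 6]
r2 m[φ0→C] = [9, 8, 9]
r2 m[φ1→N] = [8, 8, 3]
r2 m[φ1→Q] = [8, 7, 8]
r2 m[φ2→D] = [8, 8, 5]
r2 m[φ2→Q] = [8, 5, 8]
r2 m[φ3→N] = [4, 8, 8]
r2 m[N→φ0] = [32, 64, 24]
r2 m[N→φ1] = [16, 72, 48]
r2 m[N→φ3] = [32, 72, 18]
r2 m[C→φ0] = [1, 1, 1]
r2 m[D→φ2] = [1, 1, 1]
r2 m[Q→φ1] = [8, 5, 8]
r2 m[Q→φ2] = [8, 7, 8]
r3 m[φ0→N] = [4, 9, 6]
r3 m[φ0→C] = [576, 512, 576]
r3 m[φ1→N] = [64, 64, 16]
r3 m[φ1→Q] = [144, 504, 576]
r3 m[φ2→D] = [64, 64, 40]
r3 m[φ2→Q] = [8, 5, 8]
r3 m[φ3→N] = [4, 8, 8]
r3 m[N→φ0] = [32, 64, 24]
r3 m[N→φ1] = [16, 72, 48]
r3 m[N→φ3] = [32, 72, 18]
r3 m[C→φ0] = [1, 1, 1]
r3 m[D→φ2] = [1, 1, 1]
r3 m[Q→φ1] = [8, 5, 8]
r3 m[Q→φ2] = [8, 7, 8]
r4 m[φ0→N] = [4, 9, 6]
r4 m[φ0→C] = [576, 512, 576]
r4 m[φ1→N] = [64, 64, 16]
r4 m[φ1→Q] = [144, 504, 576]
r4 m[φ2→D] = [64, 64, 40]
r4 m[φ2→Q] = [8, 5, 8]
r4 m[φ3→N] = [4, 8, 8]
r4 m[N→φ0] = [256, 512, 128]
r4 m[N→φ1] = [16, 72, 48]
r4 m[N→φ3] = [256, 576, 96]
r4 m[C→φ0] = [1, 1, 1]
r4 m[D→φ2] = [1, 1, 1]
r4 m[Q→φ1] = [8, 5, 8]
r4 m[Q→φ2] = [144, 504, 576]
r5 m[φ0→N] = [4, 9, 6]
r5 m[φ0→C] = [4608, 4096, 4608]
r5 m[φ1→N] = [64, 64, 16]
r5 m[φ1→Q] = [144, 504, 576]
r5 m[φ2→D] = [2880, 4608, 2880]
r5 m[φ2→Q] = [8, 5, 8]
r5 m[φ3→N] = [4, 8, 8]
r5 m[N→φ0] = [256, 512, 128]
r5 m[N→φ1] = [16, 72, 48]
r5 m[N→φ3] = [256, 576, 96]
r5 m[C→φ0] = [1, 1, 1]
r5 m[D→φ2] = [1, 1, 1]
r5 m[Q→φ1] = [8, 5, 8]
r5 m[Q→φ2] = [144, 504, 576]
r6 m[φ0→N] = [4, 9, 6]
r6 m[φ0→C] = [4608, 4096, 4608]
r6 m[φ1→N] = [64, 64, 16]
r6 m[φ1→Q] = [144, 504, 576]
r6 m[φ2→D] = [2880, 4608, 2880]
r6 m[φ2→Q] = [8, 5, 8]
r6 m[φ3→N] = [4, 8, 8]
r6 m[N→φ0] = [256, 512, 128]
r6 m[N→φ1] = [16, 72, 48]
r6 m[N→φ3] = [256, 576, 96]
r6 m[C→φ0] = [1, 1, 1]
r6 m[D→φ2] = [1, 1, 1]
r6 m[Q→φ1] = [8, 5, 8]
r6 m[Q→φ2] = [144, 504, 576]
fixed point reached at round 6
b[N] = ⊗ incoming = [1024, 4608, 768]

b[N] = [1024, 4608, 768]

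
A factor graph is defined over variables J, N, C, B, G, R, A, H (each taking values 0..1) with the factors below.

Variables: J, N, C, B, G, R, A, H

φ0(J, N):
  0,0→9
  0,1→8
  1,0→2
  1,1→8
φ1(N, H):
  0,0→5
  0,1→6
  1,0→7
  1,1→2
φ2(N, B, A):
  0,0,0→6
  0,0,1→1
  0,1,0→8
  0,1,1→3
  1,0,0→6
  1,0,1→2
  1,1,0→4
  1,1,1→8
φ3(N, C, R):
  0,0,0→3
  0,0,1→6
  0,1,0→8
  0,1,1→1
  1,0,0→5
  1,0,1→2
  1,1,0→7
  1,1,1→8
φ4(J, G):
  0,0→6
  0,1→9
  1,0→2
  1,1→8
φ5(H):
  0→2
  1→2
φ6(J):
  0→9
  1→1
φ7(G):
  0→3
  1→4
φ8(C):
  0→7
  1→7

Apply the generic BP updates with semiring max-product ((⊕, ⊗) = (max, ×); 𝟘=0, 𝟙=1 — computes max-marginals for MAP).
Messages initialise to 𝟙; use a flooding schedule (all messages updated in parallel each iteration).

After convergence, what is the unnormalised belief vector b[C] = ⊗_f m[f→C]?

init: all messages = 𝟙 over 2 values
r1 m[φ0→J] = [9, 8]
r1 m[φ0→N] = [9, 8]
r1 m[φ1→N] = [6, 7]
r1 m[φ1→H] = [7, 6]
r1 m[φ2→N] = [8, 8]
r1 m[φ2→B] = [6, 8]
r1 m[φ2→A] = [8, 8]
r1 m[φ3→N] = [8, 8]
r1 m[φ3→C] = [6, 8]
r1 m[φ3→R] = [8, 8]
r1 m[φ4→J] = [9, 8]
r1 m[φ4→G] = [6, 9]
r1 m[φ5→H] = [2, 2]
r1 m[φ6→J] = [9, 1]
r1 m[φ7→G] = [3, 4]
r1 m[φ8→C] = [7, 7]
r1 m[J→φ0] = [1, 1]
r1 m[J→φ4] = [1, 1]
r1 m[J→φ6] = [1, 1]
r1 m[N→φ0] = [1, 1]
r1 m[N→φ1] = [1, 1]
r1 m[N→φ2] = [1, 1]
r1 m[N→φ3] = [1, 1]
r1 m[C→φ3] = [1, 1]
r1 m[C→φ8] = [1, 1]
r1 m[B→φ2] = [1, 1]
r1 m[G→φ4] = [1, 1]
r1 m[G→φ7] = [1, 1]
r1 m[R→φ3] = [1, 1]
r1 m[A→φ2] = [1, 1]
r1 m[H→φ1] = [1, 1]
r1 m[H→φ5] = [1, 1]
r2 m[φ0→J] = [9, 8]
r2 m[φ0→N] = [9, 8]
r2 m[φ1→N] = [6, 7]
r2 m[φ1→H] = [7, 6]
r2 m[φ2→N] = [8, 8]
r2 m[φ2→B] = [6, 8]
r2 m[φ2→A] = [8, 8]
r2 m[φ3→N] = [8, 8]
r2 m[φ3→C] = [6, 8]
r2 m[φ3→R] = [8, 8]
r2 m[φ4→J] = [9, 8]
r2 m[φ4→G] = [6, 9]
r2 m[φ5→H] = [2, 2]
r2 m[φ6→J] = [9, 1]
r2 m[φ7→G] = [3, 4]
r2 m[φ8→C] = [7, 7]
r2 m[J→φ0] = [81, 8]
r2 m[J→φ4] = [81, 8]
r2 m[J→φ6] = [81, 64]
r2 m[N→φ0] = [384, 448]
r2 m[N→φ1] = [576, 512]
r2 m[N→φ2] = [432, 448]
r2 m[N→φ3] = [432, 448]
r2 m[C→φ3] = [7, 7]
r2 m[C→φ8] = [6, 8]
r2 m[B→φ2] = [1, 1]
r2 m[G→φ4] = [3, 4]
r2 m[G→φ7] = [6, 9]
r2 m[R→φ3] = [1, 1]
r2 m[A→φ2] = [1, 1]
r2 m[H→φ1] = [2, 2]
r2 m[H→φ5] = [7, 6]
r3 m[φ0→J] = [3584, 3584]
r3 m[φ0→N] = [729, 648]
r3 m[φ1→N] = [12, 14]
r3 m[φ1→H] = [3584, 3456]
r3 m[φ2→N] = [8, 8]
r3 m[φ2→B] = [2688, 3584]
r3 m[φ2→A] = [3456, 3584]
r3 m[φ3→N] = [56, 56]
r3 m[φ3→C] = [2592, 3584]
r3 m[φ3→R] = [24192, 25088]
r3 m[φ4→J] = [36, 32]
r3 m[φ4→G] = [486, 729]
r3 m[φ5→H] = [2, 2]
r3 m[φ6→J] = [9, 1]
r3 m[φ7→G] = [3, 4]
r3 m[φ8→C] = [7, 7]
r3 m[J→φ0] = [81, 8]
r3 m[J→φ4] = [81, 8]
r3 m[J→φ6] = [81, 64]
r3 m[N→φ0] = [384, 448]
r3 m[N→φ1] = [576, 512]
r3 m[N→φ2] = [432, 448]
r3 m[N→φ3] = [432, 448]
r3 m[C→φ3] = [7, 7]
r3 m[C→φ8] = [6, 8]
r3 m[B→φ2] = [1, 1]
r3 m[G→φ4] = [3, 4]
r3 m[G→φ7] = [6, 9]
r3 m[R→φ3] = [1, 1]
r3 m[A→φ2] = [1, 1]
r3 m[H→φ1] = [2, 2]
r3 m[H→φ5] = [7, 6]
r4 m[φ0→J] = [3584, 3584]
r4 m[φ0→N] = [729, 648]
r4 m[φ1→N] = [12, 14]
r4 m[φ1→H] = [3584, 3456]
r4 m[φ2→N] = [8, 8]
r4 m[φ2→B] = [2688, 3584]
r4 m[φ2→A] = [3456, 3584]
r4 m[φ3→N] = [56, 56]
r4 m[φ3→C] = [2592, 3584]
r4 m[φ3→R] = [24192, 25088]
r4 m[φ4→J] = [36, 32]
r4 m[φ4→G] = [486, 729]
r4 m[φ5→H] = [2, 2]
r4 m[φ6→J] = [9, 1]
r4 m[φ7→G] = [3, 4]
r4 m[φ8→C] = [7, 7]
r4 m[J→φ0] = [324, 32]
r4 m[J→φ4] = [32256, 3584]
r4 m[J→φ6] = [129024, 114688]
r4 m[N→φ0] = [5376, 6272]
r4 m[N→φ1] = [326592, 290304]
r4 m[N→φ2] = [489888, 508032]
r4 m[N→φ3] = [69984, 72576]
r4 m[C→φ3] = [7, 7]
r4 m[C→φ8] = [2592, 3584]
r4 m[B→φ2] = [1, 1]
r4 m[G→φ4] = [3, 4]
r4 m[G→φ7] = [486, 729]
r4 m[R→φ3] = [1, 1]
r4 m[A→φ2] = [1, 1]
r4 m[H→φ1] = [2, 2]
r4 m[H→φ5] = [3584, 3456]
r5 m[φ0→J] = [50176, 50176]
r5 m[φ0→N] = [2916, 2592]
r5 m[φ1→N] = [12, 14]
r5 m[φ1→H] = [2032128, 1959552]
r5 m[φ2→N] = [8, 8]
r5 m[φ2→B] = [3048192, 4064256]
r5 m[φ2→A] = [3919104, 4064256]
r5 m[φ3→N] = [56, 56]
r5 m[φ3→C] = [419904, 580608]
r5 m[φ3→R] = [3919104, 4064256]
r5 m[φ4→J] = [36, 32]
r5 m[φ4→G] = [193536, 290304]
r5 m[φ5→H] = [2, 2]
r5 m[φ6→J] = [9, 1]
r5 m[φ7→G] = [3, 4]
r5 m[φ8→C] = [7, 7]
r5 m[J→φ0] = [324, 32]
r5 m[J→φ4] = [32256, 3584]
r5 m[J→φ6] = [129024, 114688]
r5 m[N→φ0] = [5376, 6272]
r5 m[N→φ1] = [326592, 290304]
r5 m[N→φ2] = [489888, 508032]
r5 m[N→φ3] = [69984, 72576]
r5 m[C→φ3] = [7, 7]
r5 m[C→φ8] = [2592, 3584]
r5 m[B→φ2] = [1, 1]
r5 m[G→φ4] = [3, 4]
r5 m[G→φ7] = [486, 729]
r5 m[R→φ3] = [1, 1]
r5 m[A→φ2] = [1, 1]
r5 m[H→φ1] = [2, 2]
r5 m[H→φ5] = [3584, 3456]
r6 m[φ0→J] = [50176, 50176]
r6 m[φ0→N] = [2916, 2592]
r6 m[φ1→N] = [12, 14]
r6 m[φ1→H] = [2032128, 1959552]
r6 m[φ2→N] = [8, 8]
r6 m[φ2→B] = [3048192, 4064256]
r6 m[φ2→A] = [3919104, 4064256]
r6 m[φ3→N] = [56, 56]
r6 m[φ3→C] = [419904, 580608]
r6 m[φ3→R] = [3919104, 4064256]
r6 m[φ4→J] = [36, 32]
r6 m[φ4→G] = [193536, 290304]
r6 m[φ5→H] = [2, 2]
r6 m[φ6→J] = [9, 1]
r6 m[φ7→G] = [3, 4]
r6 m[φ8→C] = [7, 7]
r6 m[J→φ0] = [324, 32]
r6 m[J→φ4] = [451584, 50176]
r6 m[J→φ6] = [1806336, 1605632]
r6 m[N→φ0] = [5376, 6272]
r6 m[N→φ1] = [1306368, 1161216]
r6 m[N→φ2] = [1959552, 2032128]
r6 m[N→φ3] = [279936, 290304]
r6 m[C→φ3] = [7, 7]
r6 m[C→φ8] = [419904, 580608]
r6 m[B→φ2] = [1, 1]
r6 m[G→φ4] = [3, 4]
r6 m[G→φ7] = [193536, 290304]
r6 m[R→φ3] = [1, 1]
r6 m[A→φ2] = [1, 1]
r6 m[H→φ1] = [2, 2]
r6 m[H→φ5] = [2032128, 1959552]
r7 m[φ0→J] = [50176, 50176]
r7 m[φ0→N] = [2916, 2592]
r7 m[φ1→N] = [12, 14]
r7 m[φ1→H] = [8128512, 7838208]
r7 m[φ2→N] = [8, 8]
r7 m[φ2→B] = [12192768, 16257024]
r7 m[φ2→A] = [15676416, 16257024]
r7 m[φ3→N] = [56, 56]
r7 m[φ3→C] = [1679616, 2322432]
r7 m[φ3→R] = [15676416, 16257024]
r7 m[φ4→J] = [36, 32]
r7 m[φ4→G] = [2709504, 4064256]
r7 m[φ5→H] = [2, 2]
r7 m[φ6→J] = [9, 1]
r7 m[φ7→G] = [3, 4]
r7 m[φ8→C] = [7, 7]
r7 m[J→φ0] = [324, 32]
r7 m[J→φ4] = [451584, 50176]
r7 m[J→φ6] = [1806336, 1605632]
r7 m[N→φ0] = [5376, 6272]
r7 m[N→φ1] = [1306368, 1161216]
r7 m[N→φ2] = [1959552, 2032128]
r7 m[N→φ3] = [279936, 290304]
r7 m[C→φ3] = [7, 7]
r7 m[C→φ8] = [419904, 580608]
r7 m[B→φ2] = [1, 1]
r7 m[G→φ4] = [3, 4]
r7 m[G→φ7] = [193536, 290304]
r7 m[R→φ3] = [1, 1]
r7 m[A→φ2] = [1, 1]
r7 m[H→φ1] = [2, 2]
r7 m[H→φ5] = [2032128, 1959552]
r8 m[φ0→J] = [50176, 50176]
r8 m[φ0→N] = [2916, 2592]
r8 m[φ1→N] = [12, 14]
r8 m[φ1→H] = [8128512, 7838208]
r8 m[φ2→N] = [8, 8]
r8 m[φ2→B] = [12192768, 16257024]
r8 m[φ2→A] = [15676416, 16257024]
r8 m[φ3→N] = [56, 56]
r8 m[φ3→C] = [1679616, 2322432]
r8 m[φ3→R] = [15676416, 16257024]
r8 m[φ4→J] = [36, 32]
r8 m[φ4→G] = [2709504, 4064256]
r8 m[φ5→H] = [2, 2]
r8 m[φ6→J] = [9, 1]
r8 m[φ7→G] = [3, 4]
r8 m[φ8→C] = [7, 7]
r8 m[J→φ0] = [324, 32]
r8 m[J→φ4] = [451584, 50176]
r8 m[J→φ6] = [1806336, 1605632]
r8 m[N→φ0] = [5376, 6272]
r8 m[N→φ1] = [1306368, 1161216]
r8 m[N→φ2] = [1959552, 2032128]
r8 m[N→φ3] = [279936, 290304]
r8 m[C→φ3] = [7, 7]
r8 m[C→φ8] = [1679616, 2322432]
r8 m[B→φ2] = [1, 1]
r8 m[G→φ4] = [3, 4]
r8 m[G→φ7] = [2709504, 4064256]
r8 m[R→φ3] = [1, 1]
r8 m[A→φ2] = [1, 1]
r8 m[H→φ1] = [2, 2]
r8 m[H→φ5] = [8128512, 7838208]
r9 m[φ0→J] = [50176, 50176]
r9 m[φ0→N] = [2916, 2592]
r9 m[φ1→N] = [12, 14]
r9 m[φ1→H] = [8128512, 7838208]
r9 m[φ2→N] = [8, 8]
r9 m[φ2→B] = [12192768, 16257024]
r9 m[φ2→A] = [15676416, 16257024]
r9 m[φ3→N] = [56, 56]
r9 m[φ3→C] = [1679616, 2322432]
r9 m[φ3→R] = [15676416, 16257024]
r9 m[φ4→J] = [36, 32]
r9 m[φ4→G] = [2709504, 4064256]
r9 m[φ5→H] = [2, 2]
r9 m[φ6→J] = [9, 1]
r9 m[φ7→G] = [3, 4]
r9 m[φ8→C] = [7, 7]
r9 m[J→φ0] = [324, 32]
r9 m[J→φ4] = [451584, 50176]
r9 m[J→φ6] = [1806336, 1605632]
r9 m[N→φ0] = [5376, 6272]
r9 m[N→φ1] = [1306368, 1161216]
r9 m[N→φ2] = [1959552, 2032128]
r9 m[N→φ3] = [279936, 290304]
r9 m[C→φ3] = [7, 7]
r9 m[C→φ8] = [1679616, 2322432]
r9 m[B→φ2] = [1, 1]
r9 m[G→φ4] = [3, 4]
r9 m[G→φ7] = [2709504, 4064256]
r9 m[R→φ3] = [1, 1]
r9 m[A→φ2] = [1, 1]
r9 m[H→φ1] = [2, 2]
r9 m[H→φ5] = [8128512, 7838208]
fixed point reached at round 9
b[C] = ⊗ incoming = [11757312, 16257024]

b[C] = [11757312, 16257024]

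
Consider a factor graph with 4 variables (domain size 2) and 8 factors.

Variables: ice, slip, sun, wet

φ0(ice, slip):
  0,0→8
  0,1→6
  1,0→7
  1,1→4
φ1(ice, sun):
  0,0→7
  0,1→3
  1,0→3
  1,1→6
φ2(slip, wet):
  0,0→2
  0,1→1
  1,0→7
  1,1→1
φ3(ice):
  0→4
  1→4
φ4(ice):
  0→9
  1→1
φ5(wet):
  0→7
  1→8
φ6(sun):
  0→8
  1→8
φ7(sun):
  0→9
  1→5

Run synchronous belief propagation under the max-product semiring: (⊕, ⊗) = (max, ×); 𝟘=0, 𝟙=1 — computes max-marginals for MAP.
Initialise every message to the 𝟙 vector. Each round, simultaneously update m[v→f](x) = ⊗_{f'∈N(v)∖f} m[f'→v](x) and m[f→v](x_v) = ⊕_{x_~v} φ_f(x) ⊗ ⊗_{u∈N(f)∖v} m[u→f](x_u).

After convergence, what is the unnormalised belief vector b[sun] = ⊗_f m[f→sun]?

b[sun] = [5334336, 1270080]

init: all messages = 𝟙 over 2 values
r1 m[φ0→ice] = [8, 7]
r1 m[φ0→slip] = [8, 6]
r1 m[φ1→ice] = [7, 6]
r1 m[φ1→sun] = [7, 6]
r1 m[φ2→slip] = [2, 7]
r1 m[φ2→wet] = [7, 1]
r1 m[φ3→ice] = [4, 4]
r1 m[φ4→ice] = [9, 1]
r1 m[φ5→wet] = [7, 8]
r1 m[φ6→sun] = [8, 8]
r1 m[φ7→sun] = [9, 5]
r1 m[ice→φ0] = [1, 1]
r1 m[ice→φ1] = [1, 1]
r1 m[ice→φ3] = [1, 1]
r1 m[ice→φ4] = [1, 1]
r1 m[slip→φ0] = [1, 1]
r1 m[slip→φ2] = [1, 1]
r1 m[sun→φ1] = [1, 1]
r1 m[sun→φ6] = [1, 1]
r1 m[sun→φ7] = [1, 1]
r1 m[wet→φ2] = [1, 1]
r1 m[wet→φ5] = [1, 1]
r2 m[φ0→ice] = [8, 7]
r2 m[φ0→slip] = [8, 6]
r2 m[φ1→ice] = [7, 6]
r2 m[φ1→sun] = [7, 6]
r2 m[φ2→slip] = [2, 7]
r2 m[φ2→wet] = [7, 1]
r2 m[φ3→ice] = [4, 4]
r2 m[φ4→ice] = [9, 1]
r2 m[φ5→wet] = [7, 8]
r2 m[φ6→sun] = [8, 8]
r2 m[φ7→sun] = [9, 5]
r2 m[ice→φ0] = [252, 24]
r2 m[ice→φ1] = [288, 28]
r2 m[ice→φ3] = [504, 42]
r2 m[ice→φ4] = [224, 168]
r2 m[slip→φ0] = [2, 7]
r2 m[slip→φ2] = [8, 6]
r2 m[sun→φ1] = [72, 40]
r2 m[sun→φ6] = [63, 30]
r2 m[sun→φ7] = [56, 48]
r2 m[wet→φ2] = [7, 8]
r2 m[wet→φ5] = [7, 1]
r3 m[φ0→ice] = [42, 28]
r3 m[φ0→slip] = [2016, 1512]
r3 m[φ1→ice] = [504, 240]
r3 m[φ1→sun] = [2016, 864]
r3 m[φ2→slip] = [14, 49]
r3 m[φ2→wet] = [42, 8]
r3 m[φ3→ice] = [4, 4]
r3 m[φ4→ice] = [9, 1]
r3 m[φ5→wet] = [7, 8]
r3 m[φ6→sun] = [8, 8]
r3 m[φ7→sun] = [9, 5]
r3 m[ice→φ0] = [252, 24]
r3 m[ice→φ1] = [288, 28]
r3 m[ice→φ3] = [504, 42]
r3 m[ice→φ4] = [224, 168]
r3 m[slip→φ0] = [2, 7]
r3 m[slip→φ2] = [8, 6]
r3 m[sun→φ1] = [72, 40]
r3 m[sun→φ6] = [63, 30]
r3 m[sun→φ7] = [56, 48]
r3 m[wet→φ2] = [7, 8]
r3 m[wet→φ5] = [7, 1]
r4 m[φ0→ice] = [42, 28]
r4 m[φ0→slip] = [2016, 1512]
r4 m[φ1→ice] = [504, 240]
r4 m[φ1→sun] = [2016, 864]
r4 m[φ2→slip] = [14, 49]
r4 m[φ2→wet] = [42, 8]
r4 m[φ3→ice] = [4, 4]
r4 m[φ4→ice] = [9, 1]
r4 m[φ5→wet] = [7, 8]
r4 m[φ6→sun] = [8, 8]
r4 m[φ7→sun] = [9, 5]
r4 m[ice→φ0] = [18144, 960]
r4 m[ice→φ1] = [1512, 112]
r4 m[ice→φ3] = [190512, 6720]
r4 m[ice→φ4] = [84672, 26880]
r4 m[slip→φ0] = [14, 49]
r4 m[slip→φ2] = [2016, 1512]
r4 m[sun→φ1] = [72, 40]
r4 m[sun→φ6] = [18144, 4320]
r4 m[sun→φ7] = [16128, 6912]
r4 m[wet→φ2] = [7, 8]
r4 m[wet→φ5] = [42, 8]
r5 m[φ0→ice] = [294, 196]
r5 m[φ0→slip] = [145152, 108864]
r5 m[φ1→ice] = [504, 240]
r5 m[φ1→sun] = [10584, 4536]
r5 m[φ2→slip] = [14, 49]
r5 m[φ2→wet] = [10584, 2016]
r5 m[φ3→ice] = [4, 4]
r5 m[φ4→ice] = [9, 1]
r5 m[φ5→wet] = [7, 8]
r5 m[φ6→sun] = [8, 8]
r5 m[φ7→sun] = [9, 5]
r5 m[ice→φ0] = [18144, 960]
r5 m[ice→φ1] = [1512, 112]
r5 m[ice→φ3] = [190512, 6720]
r5 m[ice→φ4] = [84672, 26880]
r5 m[slip→φ0] = [14, 49]
r5 m[slip→φ2] = [2016, 1512]
r5 m[sun→φ1] = [72, 40]
r5 m[sun→φ6] = [18144, 4320]
r5 m[sun→φ7] = [16128, 6912]
r5 m[wet→φ2] = [7, 8]
r5 m[wet→φ5] = [42, 8]
r6 m[φ0→ice] = [294, 196]
r6 m[φ0→slip] = [145152, 108864]
r6 m[φ1→ice] = [504, 240]
r6 m[φ1→sun] = [10584, 4536]
r6 m[φ2→slip] = [14, 49]
r6 m[φ2→wet] = [10584, 2016]
r6 m[φ3→ice] = [4, 4]
r6 m[φ4→ice] = [9, 1]
r6 m[φ5→wet] = [7, 8]
r6 m[φ6→sun] = [8, 8]
r6 m[φ7→sun] = [9, 5]
r6 m[ice→φ0] = [18144, 960]
r6 m[ice→φ1] = [10584, 784]
r6 m[ice→φ3] = [1333584, 47040]
r6 m[ice→φ4] = [592704, 188160]
r6 m[slip→φ0] = [14, 49]
r6 m[slip→φ2] = [145152, 108864]
r6 m[sun→φ1] = [72, 40]
r6 m[sun→φ6] = [95256, 22680]
r6 m[sun→φ7] = [84672, 36288]
r6 m[wet→φ2] = [7, 8]
r6 m[wet→φ5] = [10584, 2016]
r7 m[φ0→ice] = [294, 196]
r7 m[φ0→slip] = [145152, 108864]
r7 m[φ1→ice] = [504, 240]
r7 m[φ1→sun] = [74088, 31752]
r7 m[φ2→slip] = [14, 49]
r7 m[φ2→wet] = [762048, 145152]
r7 m[φ3→ice] = [4, 4]
r7 m[φ4→ice] = [9, 1]
r7 m[φ5→wet] = [7, 8]
r7 m[φ6→sun] = [8, 8]
r7 m[φ7→sun] = [9, 5]
r7 m[ice→φ0] = [18144, 960]
r7 m[ice→φ1] = [10584, 784]
r7 m[ice→φ3] = [1333584, 47040]
r7 m[ice→φ4] = [592704, 188160]
r7 m[slip→φ0] = [14, 49]
r7 m[slip→φ2] = [145152, 108864]
r7 m[sun→φ1] = [72, 40]
r7 m[sun→φ6] = [95256, 22680]
r7 m[sun→φ7] = [84672, 36288]
r7 m[wet→φ2] = [7, 8]
r7 m[wet→φ5] = [10584, 2016]
r8 m[φ0→ice] = [294, 196]
r8 m[φ0→slip] = [145152, 108864]
r8 m[φ1→ice] = [504, 240]
r8 m[φ1→sun] = [74088, 31752]
r8 m[φ2→slip] = [14, 49]
r8 m[φ2→wet] = [762048, 145152]
r8 m[φ3→ice] = [4, 4]
r8 m[φ4→ice] = [9, 1]
r8 m[φ5→wet] = [7, 8]
r8 m[φ6→sun] = [8, 8]
r8 m[φ7→sun] = [9, 5]
r8 m[ice→φ0] = [18144, 960]
r8 m[ice→φ1] = [10584, 784]
r8 m[ice→φ3] = [1333584, 47040]
r8 m[ice→φ4] = [592704, 188160]
r8 m[slip→φ0] = [14, 49]
r8 m[slip→φ2] = [145152, 108864]
r8 m[sun→φ1] = [72, 40]
r8 m[sun→φ6] = [666792, 158760]
r8 m[sun→φ7] = [592704, 254016]
r8 m[wet→φ2] = [7, 8]
r8 m[wet→φ5] = [762048, 145152]
r9 m[φ0→ice] = [294, 196]
r9 m[φ0→slip] = [145152, 108864]
r9 m[φ1→ice] = [504, 240]
r9 m[φ1→sun] = [74088, 31752]
r9 m[φ2→slip] = [14, 49]
r9 m[φ2→wet] = [762048, 145152]
r9 m[φ3→ice] = [4, 4]
r9 m[φ4→ice] = [9, 1]
r9 m[φ5→wet] = [7, 8]
r9 m[φ6→sun] = [8, 8]
r9 m[φ7→sun] = [9, 5]
r9 m[ice→φ0] = [18144, 960]
r9 m[ice→φ1] = [10584, 784]
r9 m[ice→φ3] = [1333584, 47040]
r9 m[ice→φ4] = [592704, 188160]
r9 m[slip→φ0] = [14, 49]
r9 m[slip→φ2] = [145152, 108864]
r9 m[sun→φ1] = [72, 40]
r9 m[sun→φ6] = [666792, 158760]
r9 m[sun→φ7] = [592704, 254016]
r9 m[wet→φ2] = [7, 8]
r9 m[wet→φ5] = [762048, 145152]
fixed point reached at round 9
b[sun] = ⊗ incoming = [5334336, 1270080]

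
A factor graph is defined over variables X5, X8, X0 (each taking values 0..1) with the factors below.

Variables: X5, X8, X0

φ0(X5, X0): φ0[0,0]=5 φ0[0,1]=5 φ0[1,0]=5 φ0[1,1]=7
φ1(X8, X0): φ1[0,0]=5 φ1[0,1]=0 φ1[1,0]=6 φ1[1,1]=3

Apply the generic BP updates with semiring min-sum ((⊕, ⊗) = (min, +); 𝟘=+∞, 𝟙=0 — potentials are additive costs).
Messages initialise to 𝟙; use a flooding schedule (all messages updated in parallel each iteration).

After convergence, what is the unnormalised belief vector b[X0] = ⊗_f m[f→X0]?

init: all messages = 𝟙 over 2 values
r1 m[φ0→X5] = [5, 5]
r1 m[φ0→X0] = [5, 5]
r1 m[φ1→X8] = [0, 3]
r1 m[φ1→X0] = [5, 0]
r1 m[X5→φ0] = [0, 0]
r1 m[X8→φ1] = [0, 0]
r1 m[X0→φ0] = [0, 0]
r1 m[X0→φ1] = [0, 0]
r2 m[φ0→X5] = [5, 5]
r2 m[φ0→X0] = [5, 5]
r2 m[φ1→X8] = [0, 3]
r2 m[φ1→X0] = [5, 0]
r2 m[X5→φ0] = [0, 0]
r2 m[X8→φ1] = [0, 0]
r2 m[X0→φ0] = [5, 0]
r2 m[X0→φ1] = [5, 5]
r3 m[φ0→X5] = [5, 7]
r3 m[φ0→X0] = [5, 5]
r3 m[φ1→X8] = [5, 8]
r3 m[φ1→X0] = [5, 0]
r3 m[X5→φ0] = [0, 0]
r3 m[X8→φ1] = [0, 0]
r3 m[X0→φ0] = [5, 0]
r3 m[X0→φ1] = [5, 5]
r4 m[φ0→X5] = [5, 7]
r4 m[φ0→X0] = [5, 5]
r4 m[φ1→X8] = [5, 8]
r4 m[φ1→X0] = [5, 0]
r4 m[X5→φ0] = [0, 0]
r4 m[X8→φ1] = [0, 0]
r4 m[X0→φ0] = [5, 0]
r4 m[X0→φ1] = [5, 5]
fixed point reached at round 4
b[X0] = ⊗ incoming = [10, 5]

b[X0] = [10, 5]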